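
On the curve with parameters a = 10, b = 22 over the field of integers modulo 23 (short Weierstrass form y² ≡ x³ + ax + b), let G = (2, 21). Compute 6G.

Double-and-add on 6 = (110)₂. Start with G = (2, 21) for the leading 1-bit.
double: tangent at (2, 21): λ = (3·2² + 10)/(2·21) ≡ 22/19. 19⁻¹ ≡ 17 (mod 23) since 19·17 = 323 ≡ 1, so λ ≡ 22·17 ≡ 6.
  x = λ² - 2 - 2 = 36 - 4 ≡ 9; y = λ·(2 - 9) - 21 ≡ 6. → (9, 6)
add G: (9, 6) + (2, 21). λ = (21 - 6)/(2 - 9) ≡ 15/16 mod 23. 16⁻¹ ≡ 13 (mod 23) since 16·13 = 208 ≡ 1, so λ ≡ 11.
  x = λ² - 9 - 2 = 121 - 11 ≡ 18; y = λ·(9 - 18) - 6 ≡ 10. → (18, 10)
double: tangent at (18, 10): λ = (3·18² + 10)/(2·10) ≡ 16/20. 20⁻¹ ≡ 15 (mod 23) since 20·15 = 300 ≡ 1, so λ ≡ 16·15 ≡ 10.
  x = λ² - 18 - 18 = 100 - 36 ≡ 18; y = λ·(18 - 18) - 10 ≡ 13. → (18, 13)

(18, 13)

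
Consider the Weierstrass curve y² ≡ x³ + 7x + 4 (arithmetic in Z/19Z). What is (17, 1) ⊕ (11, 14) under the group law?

(17, 1) + (11, 14). λ = (14 - 1)/(11 - 17) ≡ 13/13 mod 19. 13⁻¹ ≡ 3 (mod 19) since 13·3 = 39 ≡ 1, so λ ≡ 1.
  x = λ² - 17 - 11 = 1 - 28 ≡ 11; y = λ·(17 - 11) - 1 ≡ 5. → (11, 5)

(11, 5)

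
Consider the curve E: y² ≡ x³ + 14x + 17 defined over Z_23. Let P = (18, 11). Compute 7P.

(12, 21)

Double-and-add on 7 = (111)₂. Start with P = (18, 11) for the leading 1-bit.
double: tangent at (18, 11): λ = (3·18² + 14)/(2·11) ≡ 20/22. 22⁻¹ ≡ 22 (mod 23) since 22·22 = 484 ≡ 1, so λ ≡ 20·22 ≡ 3.
  x = λ² - 18 - 18 = 9 - 36 ≡ 19; y = λ·(18 - 19) - 11 ≡ 9. → (19, 9)
add P: (19, 9) + (18, 11). λ = (11 - 9)/(18 - 19) ≡ 2/22 mod 23. 22⁻¹ ≡ 22 (mod 23), so λ ≡ 21.
  x = λ² - 19 - 18 = 441 - 37 ≡ 13; y = λ·(19 - 13) - 9 ≡ 2. → (13, 2)
double: tangent at (13, 2): λ = (3·13² + 14)/(2·2) ≡ 15/4. 4⁻¹ ≡ 6 (mod 23), so λ ≡ 15·6 ≡ 21.
  x = λ² - 13 - 13 = 441 - 26 ≡ 1; y = λ·(13 - 1) - 2 ≡ 20. → (1, 20)
add P: (1, 20) + (18, 11). λ = (11 - 20)/(18 - 1) ≡ 14/17 mod 23. 17⁻¹ ≡ 19 (mod 23) since 17·19 = 323 ≡ 1, so λ ≡ 13.
  x = λ² - 1 - 18 = 169 - 19 ≡ 12; y = λ·(1 - 12) - 20 ≡ 21. → (12, 21)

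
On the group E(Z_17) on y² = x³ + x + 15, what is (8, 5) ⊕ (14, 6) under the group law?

(4, 7)

(8, 5) + (14, 6). λ = (6 - 5)/(14 - 8) ≡ 1/6 mod 17. 6⁻¹ ≡ 3 (mod 17), so λ ≡ 3.
  x = λ² - 8 - 14 = 9 - 22 ≡ 4; y = λ·(8 - 4) - 5 ≡ 7. → (4, 7)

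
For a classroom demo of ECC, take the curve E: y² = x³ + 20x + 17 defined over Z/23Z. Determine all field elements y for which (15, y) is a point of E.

9, 14

x³ + 20x + 17 = 3692 ≡ 12 (mod 23).
Square roots of 12 mod 23: 9 and 14 (since 9² = 81 ≡ 12).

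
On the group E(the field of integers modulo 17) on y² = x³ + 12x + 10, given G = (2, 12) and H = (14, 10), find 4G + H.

First 4G:
Double-and-add on 4 = (100)₂. Start with G = (2, 12) for the leading 1-bit.
double: tangent at (2, 12): λ = (3·2² + 12)/(2·12) ≡ 7/7. 7⁻¹ ≡ 5 (mod 17), so λ ≡ 7·5 ≡ 1.
  x = λ² - 2 - 2 = 1 - 4 ≡ 14; y = λ·(2 - 14) - 12 ≡ 10. → (14, 10)
double: tangent at (14, 10): λ = (3·14² + 12)/(2·10) ≡ 5/3. 3⁻¹ ≡ 6 (mod 17), so λ ≡ 5·6 ≡ 13.
  x = λ² - 14 - 14 = 169 - 28 ≡ 5; y = λ·(14 - 5) - 10 ≡ 5. → (5, 5)
4G = (5, 5).
Finally 4G + H:
(5, 5) + (14, 10). λ = (10 - 5)/(14 - 5) ≡ 5/9 mod 17. 9⁻¹ ≡ 2 (mod 17) since 9·2 = 18 ≡ 1, so λ ≡ 10.
  x = λ² - 5 - 14 = 100 - 19 ≡ 13; y = λ·(5 - 13) - 5 ≡ 0. → (13, 0)

(13, 0)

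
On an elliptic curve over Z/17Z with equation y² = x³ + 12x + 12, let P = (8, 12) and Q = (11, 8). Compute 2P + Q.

First 2P:
Repeated addition: build up to 2P.
2P: tangent at (8, 12): λ = (3·8² + 12)/(2·12) ≡ 0/7. 7⁻¹ ≡ 5 (mod 17), so λ ≡ 0·5 ≡ 0.
  x = λ² - 8 - 8 = 0 - 16 ≡ 1; y = λ·(8 - 1) - 12 ≡ 5. → (1, 5)
2P = (1, 5).
Finally 2P + Q:
(1, 5) + (11, 8). λ = (8 - 5)/(11 - 1) ≡ 3/10 mod 17. 10⁻¹ ≡ 12 (mod 17), so λ ≡ 2.
  x = λ² - 1 - 11 = 4 - 12 ≡ 9; y = λ·(1 - 9) - 5 ≡ 13. → (9, 13)

(9, 13)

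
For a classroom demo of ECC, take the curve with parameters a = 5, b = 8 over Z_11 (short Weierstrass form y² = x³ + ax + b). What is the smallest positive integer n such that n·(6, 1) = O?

5

2P: tangent at (6, 1): λ = (3·6² + 5)/(2·1) ≡ 3/2. 2⁻¹ ≡ 6 (mod 11) since 2·6 = 12 ≡ 1, so λ ≡ 3·6 ≡ 7.
  x = λ² - 6 - 6 = 49 - 12 ≡ 4; y = λ·(6 - 4) - 1 ≡ 2. → (4, 2)
3P: (4, 2) + (6, 1). λ = (1 - 2)/(6 - 4) ≡ 10/2 mod 11. 2⁻¹ ≡ 6 (mod 11) since 2·6 = 12 ≡ 1, so λ ≡ 5.
  x = λ² - 4 - 6 = 25 - 10 ≡ 4; y = λ·(4 - 4) - 2 ≡ 9. → (4, 9)
4P: (4, 9) + (6, 1). λ = (1 - 9)/(6 - 4) ≡ 3/2 mod 11. 2⁻¹ ≡ 6 (mod 11), so λ ≡ 7.
  x = λ² - 4 - 6 = 49 - 10 ≡ 6; y = λ·(4 - 6) - 9 ≡ 10. → (6, 10)
5P: (6, 10) + (6, 1): same x and y₁ ≡ -y₂, so the sum is O.
5P = O, so the order is 5.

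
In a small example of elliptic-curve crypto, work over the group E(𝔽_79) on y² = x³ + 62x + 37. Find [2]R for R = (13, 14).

(63, 59)

tangent at (13, 14): λ = (3·13² + 62)/(2·14) ≡ 16/28. 28⁻¹ ≡ 48 (mod 79), so λ ≡ 16·48 ≡ 57.
  x = λ² - 13 - 13 = 3249 - 26 ≡ 63; y = λ·(13 - 63) - 14 ≡ 59. → (63, 59)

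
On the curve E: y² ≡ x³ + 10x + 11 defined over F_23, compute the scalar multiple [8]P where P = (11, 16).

O

Double-and-add on 8 = (1000)₂. Start with P = (11, 16) for the leading 1-bit.
double: tangent at (11, 16): λ = (3·11² + 10)/(2·16) ≡ 5/9. 9⁻¹ ≡ 18 (mod 23), so λ ≡ 5·18 ≡ 21.
  x = λ² - 11 - 11 = 441 - 22 ≡ 5; y = λ·(11 - 5) - 16 ≡ 18. → (5, 18)
double: tangent at (5, 18): λ = (3·5² + 10)/(2·18) ≡ 16/13. 13⁻¹ ≡ 16 (mod 23), so λ ≡ 16·16 ≡ 3.
  x = λ² - 5 - 5 = 9 - 10 ≡ 22; y = λ·(5 - 22) - 18 ≡ 0. → (22, 0)
double: (22, 0) + (22, 0): same x and y₁ ≡ -y₂, so the sum is O.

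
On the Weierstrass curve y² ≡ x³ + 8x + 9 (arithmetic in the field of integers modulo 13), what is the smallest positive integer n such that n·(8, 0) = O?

2

2P: (8, 0) + (8, 0): same x and y₁ ≡ -y₂, so the sum is O.
2P = O, so the order is 2.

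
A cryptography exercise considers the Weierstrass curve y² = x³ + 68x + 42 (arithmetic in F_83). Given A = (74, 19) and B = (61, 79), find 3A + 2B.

First 3A:
Repeated addition: build up to 3A.
2A: tangent at (74, 19): λ = (3·74² + 68)/(2·19) ≡ 62/38. 38⁻¹ ≡ 59 (mod 83), so λ ≡ 62·59 ≡ 6.
  x = λ² - 74 - 74 = 36 - 148 ≡ 54; y = λ·(74 - 54) - 19 ≡ 18. → (54, 18)
3A: (54, 18) + (74, 19). λ = (19 - 18)/(74 - 54) ≡ 1/20 mod 83. 20⁻¹ ≡ 54 (mod 83), so λ ≡ 54.
  x = λ² - 54 - 74 = 2916 - 128 ≡ 49; y = λ·(54 - 49) - 18 ≡ 3. → (49, 3)
3A = (49, 3).
Next 2B:
Repeated addition: build up to 2B.
2B: tangent at (61, 79): λ = (3·61² + 68)/(2·79) ≡ 26/75. 75⁻¹ ≡ 31 (mod 83) since 75·31 = 2325 ≡ 1, so λ ≡ 26·31 ≡ 59.
  x = λ² - 61 - 61 = 3481 - 122 ≡ 39; y = λ·(61 - 39) - 79 ≡ 57. → (39, 57)
2B = (39, 57).
Finally 3A + 2B:
(49, 3) + (39, 57). λ = (57 - 3)/(39 - 49) ≡ 54/73 mod 83. 73⁻¹ ≡ 58 (mod 83), so λ ≡ 61.
  x = λ² - 49 - 39 = 3721 - 88 ≡ 64; y = λ·(49 - 64) - 3 ≡ 78. → (64, 78)

(64, 78)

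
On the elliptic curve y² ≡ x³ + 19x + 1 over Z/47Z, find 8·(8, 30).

Write G = (8, 30).
Repeated addition: build up to 8G.
2G: tangent at (8, 30): λ = (3·8² + 19)/(2·30) ≡ 23/13. 13⁻¹ ≡ 29 (mod 47), so λ ≡ 23·29 ≡ 9.
  x = λ² - 8 - 8 = 81 - 16 ≡ 18; y = λ·(8 - 18) - 30 ≡ 21. → (18, 21)
3G: (18, 21) + (8, 30). λ = (30 - 21)/(8 - 18) ≡ 9/37 mod 47. 37⁻¹ ≡ 14 (mod 47), so λ ≡ 32.
  x = λ² - 18 - 8 = 1024 - 26 ≡ 11; y = λ·(18 - 11) - 21 ≡ 15. → (11, 15)
4G: (11, 15) + (8, 30). λ = (30 - 15)/(8 - 11) ≡ 15/44 mod 47. 44⁻¹ ≡ 31 (mod 47), so λ ≡ 42.
  x = λ² - 11 - 8 = 1764 - 19 ≡ 6; y = λ·(11 - 6) - 15 ≡ 7. → (6, 7)
5G: (6, 7) + (8, 30). λ = (30 - 7)/(8 - 6) ≡ 23/2 mod 47. 2⁻¹ ≡ 24 (mod 47) since 2·24 = 48 ≡ 1, so λ ≡ 35.
  x = λ² - 6 - 8 = 1225 - 14 ≡ 36; y = λ·(6 - 36) - 7 ≡ 24. → (36, 24)
6G: (36, 24) + (8, 30). λ = (30 - 24)/(8 - 36) ≡ 6/19 mod 47. 19⁻¹ ≡ 5 (mod 47), so λ ≡ 30.
  x = λ² - 36 - 8 = 900 - 44 ≡ 10; y = λ·(36 - 10) - 24 ≡ 4. → (10, 4)
7G: (10, 4) + (8, 30). λ = (30 - 4)/(8 - 10) ≡ 26/45 mod 47. 45⁻¹ ≡ 23 (mod 47), so λ ≡ 34.
  x = λ² - 10 - 8 = 1156 - 18 ≡ 10; y = λ·(10 - 10) - 4 ≡ 43. → (10, 43)
8G: (10, 43) + (8, 30). λ = (30 - 43)/(8 - 10) ≡ 34/45 mod 47. 45⁻¹ ≡ 23 (mod 47) since 45·23 = 1035 ≡ 1, so λ ≡ 30.
  x = λ² - 10 - 8 = 900 - 18 ≡ 36; y = λ·(10 - 36) - 43 ≡ 23. → (36, 23)

(36, 23)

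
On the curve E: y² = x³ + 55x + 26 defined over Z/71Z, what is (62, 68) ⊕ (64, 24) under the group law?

(62, 68) + (64, 24). λ = (24 - 68)/(64 - 62) ≡ 27/2 mod 71. 2⁻¹ ≡ 36 (mod 71), so λ ≡ 49.
  x = λ² - 62 - 64 = 2401 - 126 ≡ 3; y = λ·(62 - 3) - 68 ≡ 54. → (3, 54)

(3, 54)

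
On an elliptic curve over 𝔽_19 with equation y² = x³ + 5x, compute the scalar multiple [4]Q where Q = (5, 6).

(5, 13)

Double-and-add on 4 = (100)₂. Start with Q = (5, 6) for the leading 1-bit.
double: tangent at (5, 6): λ = (3·5² + 5)/(2·6) ≡ 4/12. 12⁻¹ ≡ 8 (mod 19), so λ ≡ 4·8 ≡ 13.
  x = λ² - 5 - 5 = 169 - 10 ≡ 7; y = λ·(5 - 7) - 6 ≡ 6. → (7, 6)
double: tangent at (7, 6): λ = (3·7² + 5)/(2·6) ≡ 0/12. 12⁻¹ ≡ 8 (mod 19), so λ ≡ 0·8 ≡ 0.
  x = λ² - 7 - 7 = 0 - 14 ≡ 5; y = λ·(7 - 5) - 6 ≡ 13. → (5, 13)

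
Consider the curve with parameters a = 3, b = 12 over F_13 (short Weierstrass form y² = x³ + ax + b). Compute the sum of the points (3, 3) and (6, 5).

(3, 3) + (6, 5). λ = (5 - 3)/(6 - 3) ≡ 2/3 mod 13. 3⁻¹ ≡ 9 (mod 13), so λ ≡ 5.
  x = λ² - 3 - 6 = 25 - 9 ≡ 3; y = λ·(3 - 3) - 3 ≡ 10. → (3, 10)

(3, 10)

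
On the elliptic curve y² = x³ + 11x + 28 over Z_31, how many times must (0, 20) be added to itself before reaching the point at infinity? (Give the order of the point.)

2P: tangent at (0, 20): λ = (3·0² + 11)/(2·20) ≡ 11/9. 9⁻¹ ≡ 7 (mod 31), so λ ≡ 11·7 ≡ 15.
  x = λ² - 0 - 0 = 225 - 0 ≡ 8; y = λ·(0 - 8) - 20 ≡ 15. → (8, 15)
3P: (8, 15) + (0, 20). λ = (20 - 15)/(0 - 8) ≡ 5/23 mod 31. 23⁻¹ ≡ 27 (mod 31), so λ ≡ 11.
  x = λ² - 8 - 0 = 121 - 8 ≡ 20; y = λ·(8 - 20) - 15 ≡ 8. → (20, 8)
4P: (20, 8) + (0, 20). λ = (20 - 8)/(0 - 20) ≡ 12/11 mod 31. 11⁻¹ ≡ 17 (mod 31) since 11·17 = 187 ≡ 1, so λ ≡ 18.
  x = λ² - 20 - 0 = 324 - 20 ≡ 25; y = λ·(20 - 25) - 8 ≡ 26. → (25, 26)
5P: (25, 26) + (0, 20). λ = (20 - 26)/(0 - 25) ≡ 25/6 mod 31. 6⁻¹ ≡ 26 (mod 31), so λ ≡ 30.
  x = λ² - 25 - 0 = 900 - 25 ≡ 7; y = λ·(25 - 7) - 26 ≡ 18. → (7, 18)
6P: (7, 18) + (0, 20). λ = (20 - 18)/(0 - 7) ≡ 2/24 mod 31. 24⁻¹ ≡ 22 (mod 31) since 24·22 = 528 ≡ 1, so λ ≡ 13.
  x = λ² - 7 - 0 = 169 - 7 ≡ 7; y = λ·(7 - 7) - 18 ≡ 13. → (7, 13)
7P: (7, 13) + (0, 20). λ = (20 - 13)/(0 - 7) ≡ 7/24 mod 31. 24⁻¹ ≡ 22 (mod 31), so λ ≡ 30.
  x = λ² - 7 - 0 = 900 - 7 ≡ 25; y = λ·(7 - 25) - 13 ≡ 5. → (25, 5)
8P: (25, 5) + (0, 20). λ = (20 - 5)/(0 - 25) ≡ 15/6 mod 31. 6⁻¹ ≡ 26 (mod 31) since 6·26 = 156 ≡ 1, so λ ≡ 18.
  x = λ² - 25 - 0 = 324 - 25 ≡ 20; y = λ·(25 - 20) - 5 ≡ 23. → (20, 23)
9P: (20, 23) + (0, 20). λ = (20 - 23)/(0 - 20) ≡ 28/11 mod 31. 11⁻¹ ≡ 17 (mod 31), so λ ≡ 11.
  x = λ² - 20 - 0 = 121 - 20 ≡ 8; y = λ·(20 - 8) - 23 ≡ 16. → (8, 16)
10P: (8, 16) + (0, 20). λ = (20 - 16)/(0 - 8) ≡ 4/23 mod 31. 23⁻¹ ≡ 27 (mod 31), so λ ≡ 15.
  x = λ² - 8 - 0 = 225 - 8 ≡ 0; y = λ·(8 - 0) - 16 ≡ 11. → (0, 11)
11P: (0, 11) + (0, 20): same x and y₁ ≡ -y₂, so the sum is the point at infinity.
11P = the point at infinity, so the order is 11.

11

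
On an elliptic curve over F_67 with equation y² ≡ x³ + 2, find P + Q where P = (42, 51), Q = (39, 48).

(42, 51) + (39, 48). λ = (48 - 51)/(39 - 42) ≡ 64/64 mod 67. 64⁻¹ ≡ 22 (mod 67), so λ ≡ 1.
  x = λ² - 42 - 39 = 1 - 81 ≡ 54; y = λ·(42 - 54) - 51 ≡ 4. → (54, 4)

(54, 4)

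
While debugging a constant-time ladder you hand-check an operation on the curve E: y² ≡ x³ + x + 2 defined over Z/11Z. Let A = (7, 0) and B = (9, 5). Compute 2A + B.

First 2A:
Repeated addition: build up to 2A.
2A: (7, 0) + (7, 0): same x and y₁ ≡ -y₂, so the sum is O.
2A = O.
Finally 2A + B:
O + (9, 5) = (9, 5) (identity).

(9, 5)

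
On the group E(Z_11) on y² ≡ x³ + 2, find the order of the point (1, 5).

2P: tangent at (1, 5): λ = (3·1² + 0)/(2·5) ≡ 3/10. 10⁻¹ ≡ 10 (mod 11), so λ ≡ 3·10 ≡ 8.
  x = λ² - 1 - 1 = 64 - 2 ≡ 7; y = λ·(1 - 7) - 5 ≡ 2. → (7, 2)
3P: (7, 2) + (1, 5). λ = (5 - 2)/(1 - 7) ≡ 3/5 mod 11. 5⁻¹ ≡ 9 (mod 11), so λ ≡ 5.
  x = λ² - 7 - 1 = 25 - 8 ≡ 6; y = λ·(7 - 6) - 2 ≡ 3. → (6, 3)
4P: (6, 3) + (1, 5). λ = (5 - 3)/(1 - 6) ≡ 2/6 mod 11. 6⁻¹ ≡ 2 (mod 11), so λ ≡ 4.
  x = λ² - 6 - 1 = 16 - 7 ≡ 9; y = λ·(6 - 9) - 3 ≡ 7. → (9, 7)
5P: (9, 7) + (1, 5). λ = (5 - 7)/(1 - 9) ≡ 9/3 mod 11. 3⁻¹ ≡ 4 (mod 11) since 3·4 = 12 ≡ 1, so λ ≡ 3.
  x = λ² - 9 - 1 = 9 - 10 ≡ 10; y = λ·(9 - 10) - 7 ≡ 1. → (10, 1)
6P: (10, 1) + (1, 5). λ = (5 - 1)/(1 - 10) ≡ 4/2 mod 11. 2⁻¹ ≡ 6 (mod 11) since 2·6 = 12 ≡ 1, so λ ≡ 2.
  x = λ² - 10 - 1 = 4 - 11 ≡ 4; y = λ·(10 - 4) - 1 ≡ 0. → (4, 0)
7P: (4, 0) + (1, 5). λ = (5 - 0)/(1 - 4) ≡ 5/8 mod 11. 8⁻¹ ≡ 7 (mod 11), so λ ≡ 2.
  x = λ² - 4 - 1 = 4 - 5 ≡ 10; y = λ·(4 - 10) - 0 ≡ 10. → (10, 10)
8P: (10, 10) + (1, 5). λ = (5 - 10)/(1 - 10) ≡ 6/2 mod 11. 2⁻¹ ≡ 6 (mod 11), so λ ≡ 3.
  x = λ² - 10 - 1 = 9 - 11 ≡ 9; y = λ·(10 - 9) - 10 ≡ 4. → (9, 4)
9P: (9, 4) + (1, 5). λ = (5 - 4)/(1 - 9) ≡ 1/3 mod 11. 3⁻¹ ≡ 4 (mod 11) since 3·4 = 12 ≡ 1, so λ ≡ 4.
  x = λ² - 9 - 1 = 16 - 10 ≡ 6; y = λ·(9 - 6) - 4 ≡ 8. → (6, 8)
10P: (6, 8) + (1, 5). λ = (5 - 8)/(1 - 6) ≡ 8/6 mod 11. 6⁻¹ ≡ 2 (mod 11), so λ ≡ 5.
  x = λ² - 6 - 1 = 25 - 7 ≡ 7; y = λ·(6 - 7) - 8 ≡ 9. → (7, 9)
11P: (7, 9) + (1, 5). λ = (5 - 9)/(1 - 7) ≡ 7/5 mod 11. 5⁻¹ ≡ 9 (mod 11) since 5·9 = 45 ≡ 1, so λ ≡ 8.
  x = λ² - 7 - 1 = 64 - 8 ≡ 1; y = λ·(7 - 1) - 9 ≡ 6. → (1, 6)
12P: (1, 6) + (1, 5): same x and y₁ ≡ -y₂, so the sum is the point at infinity.
12P = the point at infinity, so the order is 12.

12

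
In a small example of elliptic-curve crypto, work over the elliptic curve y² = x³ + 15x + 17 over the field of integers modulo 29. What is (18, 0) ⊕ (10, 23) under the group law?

(18, 0) + (10, 23). λ = (23 - 0)/(10 - 18) ≡ 23/21 mod 29. 21⁻¹ ≡ 18 (mod 29), so λ ≡ 8.
  x = λ² - 18 - 10 = 64 - 28 ≡ 7; y = λ·(18 - 7) - 0 ≡ 1. → (7, 1)

(7, 1)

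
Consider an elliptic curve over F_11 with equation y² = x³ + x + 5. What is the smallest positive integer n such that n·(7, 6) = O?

11

2P: tangent at (7, 6): λ = (3·7² + 1)/(2·6) ≡ 5/1. 1⁻¹ ≡ 1 (mod 11), so λ ≡ 5·1 ≡ 5.
  x = λ² - 7 - 7 = 25 - 14 ≡ 0; y = λ·(7 - 0) - 6 ≡ 7. → (0, 7)
3P: (0, 7) + (7, 6). λ = (6 - 7)/(7 - 0) ≡ 10/7 mod 11. 7⁻¹ ≡ 8 (mod 11) since 7·8 = 56 ≡ 1, so λ ≡ 3.
  x = λ² - 0 - 7 = 9 - 7 ≡ 2; y = λ·(0 - 2) - 7 ≡ 9. → (2, 9)
4P: (2, 9) + (7, 6). λ = (6 - 9)/(7 - 2) ≡ 8/5 mod 11. 5⁻¹ ≡ 9 (mod 11), so λ ≡ 6.
  x = λ² - 2 - 7 = 36 - 9 ≡ 5; y = λ·(2 - 5) - 9 ≡ 6. → (5, 6)
5P: (5, 6) + (7, 6). λ = (6 - 6)/(7 - 5) ≡ 0/2 mod 11. 2⁻¹ ≡ 6 (mod 11), so λ ≡ 0.
  x = λ² - 5 - 7 = 0 - 12 ≡ 10; y = λ·(5 - 10) - 6 ≡ 5. → (10, 5)
6P: (10, 5) + (7, 6). λ = (6 - 5)/(7 - 10) ≡ 1/8 mod 11. 8⁻¹ ≡ 7 (mod 11) since 8·7 = 56 ≡ 1, so λ ≡ 7.
  x = λ² - 10 - 7 = 49 - 17 ≡ 10; y = λ·(10 - 10) - 5 ≡ 6. → (10, 6)
7P: (10, 6) + (7, 6). λ = (6 - 6)/(7 - 10) ≡ 0/8 mod 11. 8⁻¹ ≡ 7 (mod 11), so λ ≡ 0.
  x = λ² - 10 - 7 = 0 - 17 ≡ 5; y = λ·(10 - 5) - 6 ≡ 5. → (5, 5)
8P: (5, 5) + (7, 6). λ = (6 - 5)/(7 - 5) ≡ 1/2 mod 11. 2⁻¹ ≡ 6 (mod 11) since 2·6 = 12 ≡ 1, so λ ≡ 6.
  x = λ² - 5 - 7 = 36 - 12 ≡ 2; y = λ·(5 - 2) - 5 ≡ 2. → (2, 2)
9P: (2, 2) + (7, 6). λ = (6 - 2)/(7 - 2) ≡ 4/5 mod 11. 5⁻¹ ≡ 9 (mod 11) since 5·9 = 45 ≡ 1, so λ ≡ 3.
  x = λ² - 2 - 7 = 9 - 9 ≡ 0; y = λ·(2 - 0) - 2 ≡ 4. → (0, 4)
10P: (0, 4) + (7, 6). λ = (6 - 4)/(7 - 0) ≡ 2/7 mod 11. 7⁻¹ ≡ 8 (mod 11), so λ ≡ 5.
  x = λ² - 0 - 7 = 25 - 7 ≡ 7; y = λ·(0 - 7) - 4 ≡ 5. → (7, 5)
11P: (7, 5) + (7, 6): same x and y₁ ≡ -y₂, so the sum is O.
11P = O, so the order is 11.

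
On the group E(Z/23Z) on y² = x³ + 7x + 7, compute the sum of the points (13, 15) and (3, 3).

(13, 15) + (3, 3). λ = (3 - 15)/(3 - 13) ≡ 11/13 mod 23. 13⁻¹ ≡ 16 (mod 23) since 13·16 = 208 ≡ 1, so λ ≡ 15.
  x = λ² - 13 - 3 = 225 - 16 ≡ 2; y = λ·(13 - 2) - 15 ≡ 12. → (2, 12)

(2, 12)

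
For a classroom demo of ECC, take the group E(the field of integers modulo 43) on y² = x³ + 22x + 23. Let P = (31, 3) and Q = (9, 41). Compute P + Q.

(17, 8)

(31, 3) + (9, 41). λ = (41 - 3)/(9 - 31) ≡ 38/21 mod 43. 21⁻¹ ≡ 41 (mod 43) since 21·41 = 861 ≡ 1, so λ ≡ 10.
  x = λ² - 31 - 9 = 100 - 40 ≡ 17; y = λ·(31 - 17) - 3 ≡ 8. → (17, 8)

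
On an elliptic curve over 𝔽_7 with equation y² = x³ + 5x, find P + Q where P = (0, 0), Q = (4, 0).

(0, 0) + (4, 0). λ = (0 - 0)/(4 - 0) ≡ 0/4 mod 7. 4⁻¹ ≡ 2 (mod 7), so λ ≡ 0.
  x = λ² - 0 - 4 = 0 - 4 ≡ 3; y = λ·(0 - 3) - 0 ≡ 0. → (3, 0)

(3, 0)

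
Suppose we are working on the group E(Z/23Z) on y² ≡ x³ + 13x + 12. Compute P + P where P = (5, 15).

(3, 20)

tangent at (5, 15): λ = (3·5² + 13)/(2·15) ≡ 19/7. 7⁻¹ ≡ 10 (mod 23), so λ ≡ 19·10 ≡ 6.
  x = λ² - 5 - 5 = 36 - 10 ≡ 3; y = λ·(5 - 3) - 15 ≡ 20. → (3, 20)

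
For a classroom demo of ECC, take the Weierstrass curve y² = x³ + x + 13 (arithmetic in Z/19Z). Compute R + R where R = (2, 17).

tangent at (2, 17): λ = (3·2² + 1)/(2·17) ≡ 13/15. 15⁻¹ ≡ 14 (mod 19), so λ ≡ 13·14 ≡ 11.
  x = λ² - 2 - 2 = 121 - 4 ≡ 3; y = λ·(2 - 3) - 17 ≡ 10. → (3, 10)

(3, 10)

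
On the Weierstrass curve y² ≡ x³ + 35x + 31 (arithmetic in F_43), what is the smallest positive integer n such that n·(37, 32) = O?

6

2P: tangent at (37, 32): λ = (3·37² + 35)/(2·32) ≡ 14/21. 21⁻¹ ≡ 41 (mod 43), so λ ≡ 14·41 ≡ 15.
  x = λ² - 37 - 37 = 225 - 74 ≡ 22; y = λ·(37 - 22) - 32 ≡ 21. → (22, 21)
3P: (22, 21) + (37, 32). λ = (32 - 21)/(37 - 22) ≡ 11/15 mod 43. 15⁻¹ ≡ 23 (mod 43), so λ ≡ 38.
  x = λ² - 22 - 37 = 1444 - 59 ≡ 9; y = λ·(22 - 9) - 21 ≡ 0. → (9, 0)
4P: (9, 0) + (37, 32). λ = (32 - 0)/(37 - 9) ≡ 32/28 mod 43. 28⁻¹ ≡ 20 (mod 43), so λ ≡ 38.
  x = λ² - 9 - 37 = 1444 - 46 ≡ 22; y = λ·(9 - 22) - 0 ≡ 22. → (22, 22)
5P: (22, 22) + (37, 32). λ = (32 - 22)/(37 - 22) ≡ 10/15 mod 43. 15⁻¹ ≡ 23 (mod 43), so λ ≡ 15.
  x = λ² - 22 - 37 = 225 - 59 ≡ 37; y = λ·(22 - 37) - 22 ≡ 11. → (37, 11)
6P: (37, 11) + (37, 32): same x and y₁ ≡ -y₂, so the sum is O.
6P = O, so the order is 6.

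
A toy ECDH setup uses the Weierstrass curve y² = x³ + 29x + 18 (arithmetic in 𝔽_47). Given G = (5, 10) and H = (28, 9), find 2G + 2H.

First 2G:
Repeated addition: build up to 2G.
2G: tangent at (5, 10): λ = (3·5² + 29)/(2·10) ≡ 10/20. 20⁻¹ ≡ 40 (mod 47), so λ ≡ 10·40 ≡ 24.
  x = λ² - 5 - 5 = 576 - 10 ≡ 2; y = λ·(5 - 2) - 10 ≡ 15. → (2, 15)
2G = (2, 15).
Next 2H:
Repeated addition: build up to 2H.
2H: tangent at (28, 9): λ = (3·28² + 29)/(2·9) ≡ 31/18. 18⁻¹ ≡ 34 (mod 47), so λ ≡ 31·34 ≡ 20.
  x = λ² - 28 - 28 = 400 - 56 ≡ 15; y = λ·(28 - 15) - 9 ≡ 16. → (15, 16)
2H = (15, 16).
Finally 2G + 2H:
(2, 15) + (15, 16). λ = (16 - 15)/(15 - 2) ≡ 1/13 mod 47. 13⁻¹ ≡ 29 (mod 47), so λ ≡ 29.
  x = λ² - 2 - 15 = 841 - 17 ≡ 25; y = λ·(2 - 25) - 15 ≡ 23. → (25, 23)

(25, 23)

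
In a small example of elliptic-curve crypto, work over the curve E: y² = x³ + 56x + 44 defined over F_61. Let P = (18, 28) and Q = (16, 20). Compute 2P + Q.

First 2P:
Repeated addition: build up to 2P.
2P: tangent at (18, 28): λ = (3·18² + 56)/(2·28) ≡ 52/56. 56⁻¹ ≡ 12 (mod 61) since 56·12 = 672 ≡ 1, so λ ≡ 52·12 ≡ 14.
  x = λ² - 18 - 18 = 196 - 36 ≡ 38; y = λ·(18 - 38) - 28 ≡ 58. → (38, 58)
2P = (38, 58).
Finally 2P + Q:
(38, 58) + (16, 20). λ = (20 - 58)/(16 - 38) ≡ 23/39 mod 61. 39⁻¹ ≡ 36 (mod 61), so λ ≡ 35.
  x = λ² - 38 - 16 = 1225 - 54 ≡ 12; y = λ·(38 - 12) - 58 ≡ 59. → (12, 59)

(12, 59)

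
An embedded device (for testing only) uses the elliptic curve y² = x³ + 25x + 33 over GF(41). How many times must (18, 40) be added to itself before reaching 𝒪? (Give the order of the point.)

2P: tangent at (18, 40): λ = (3·18² + 25)/(2·40) ≡ 13/39. 39⁻¹ ≡ 20 (mod 41), so λ ≡ 13·20 ≡ 14.
  x = λ² - 18 - 18 = 196 - 36 ≡ 37; y = λ·(18 - 37) - 40 ≡ 22. → (37, 22)
3P: (37, 22) + (18, 40). λ = (40 - 22)/(18 - 37) ≡ 18/22 mod 41. 22⁻¹ ≡ 28 (mod 41), so λ ≡ 12.
  x = λ² - 37 - 18 = 144 - 55 ≡ 7; y = λ·(37 - 7) - 22 ≡ 10. → (7, 10)
4P: (7, 10) + (18, 40). λ = (40 - 10)/(18 - 7) ≡ 30/11 mod 41. 11⁻¹ ≡ 15 (mod 41) since 11·15 = 165 ≡ 1, so λ ≡ 40.
  x = λ² - 7 - 18 = 1600 - 25 ≡ 17; y = λ·(7 - 17) - 10 ≡ 0. → (17, 0)
5P: (17, 0) + (18, 40). λ = (40 - 0)/(18 - 17) ≡ 40/1 mod 41. 1⁻¹ ≡ 1 (mod 41), so λ ≡ 40.
  x = λ² - 17 - 18 = 1600 - 35 ≡ 7; y = λ·(17 - 7) - 0 ≡ 31. → (7, 31)
6P: (7, 31) + (18, 40). λ = (40 - 31)/(18 - 7) ≡ 9/11 mod 41. 11⁻¹ ≡ 15 (mod 41) since 11·15 = 165 ≡ 1, so λ ≡ 12.
  x = λ² - 7 - 18 = 144 - 25 ≡ 37; y = λ·(7 - 37) - 31 ≡ 19. → (37, 19)
7P: (37, 19) + (18, 40). λ = (40 - 19)/(18 - 37) ≡ 21/22 mod 41. 22⁻¹ ≡ 28 (mod 41) since 22·28 = 616 ≡ 1, so λ ≡ 14.
  x = λ² - 37 - 18 = 196 - 55 ≡ 18; y = λ·(37 - 18) - 19 ≡ 1. → (18, 1)
8P: (18, 1) + (18, 40): same x and y₁ ≡ -y₂, so the sum is 𝒪.
8P = 𝒪, so the order is 8.

8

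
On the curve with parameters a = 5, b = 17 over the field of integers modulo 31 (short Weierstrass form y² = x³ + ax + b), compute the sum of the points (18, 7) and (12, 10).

(9, 4)

(18, 7) + (12, 10). λ = (10 - 7)/(12 - 18) ≡ 3/25 mod 31. 25⁻¹ ≡ 5 (mod 31), so λ ≡ 15.
  x = λ² - 18 - 12 = 225 - 30 ≡ 9; y = λ·(18 - 9) - 7 ≡ 4. → (9, 4)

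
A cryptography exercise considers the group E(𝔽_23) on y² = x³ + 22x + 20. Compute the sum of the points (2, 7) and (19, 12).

(11, 12)

(2, 7) + (19, 12). λ = (12 - 7)/(19 - 2) ≡ 5/17 mod 23. 17⁻¹ ≡ 19 (mod 23) since 17·19 = 323 ≡ 1, so λ ≡ 3.
  x = λ² - 2 - 19 = 9 - 21 ≡ 11; y = λ·(2 - 11) - 7 ≡ 12. → (11, 12)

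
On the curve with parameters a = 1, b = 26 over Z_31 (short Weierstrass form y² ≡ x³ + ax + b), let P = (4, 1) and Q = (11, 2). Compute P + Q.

(4, 1) + (11, 2). λ = (2 - 1)/(11 - 4) ≡ 1/7 mod 31. 7⁻¹ ≡ 9 (mod 31), so λ ≡ 9.
  x = λ² - 4 - 11 = 81 - 15 ≡ 4; y = λ·(4 - 4) - 1 ≡ 30. → (4, 30)

(4, 30)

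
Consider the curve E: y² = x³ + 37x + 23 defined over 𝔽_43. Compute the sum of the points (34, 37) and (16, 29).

(7, 18)

(34, 37) + (16, 29). λ = (29 - 37)/(16 - 34) ≡ 35/25 mod 43. 25⁻¹ ≡ 31 (mod 43) since 25·31 = 775 ≡ 1, so λ ≡ 10.
  x = λ² - 34 - 16 = 100 - 50 ≡ 7; y = λ·(34 - 7) - 37 ≡ 18. → (7, 18)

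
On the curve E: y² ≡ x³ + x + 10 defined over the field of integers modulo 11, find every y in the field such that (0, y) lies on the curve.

none

x³ + 1x + 10 = 10 ≡ 10 (mod 11).
10 is a non-residue mod 11; no y exists.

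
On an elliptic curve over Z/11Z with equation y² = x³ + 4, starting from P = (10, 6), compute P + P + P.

(6, 0)

Repeated addition: build up to 3P.
2P: tangent at (10, 6): λ = (3·10² + 0)/(2·6) ≡ 3/1. 1⁻¹ ≡ 1 (mod 11), so λ ≡ 3·1 ≡ 3.
  x = λ² - 10 - 10 = 9 - 20 ≡ 0; y = λ·(10 - 0) - 6 ≡ 2. → (0, 2)
3P: (0, 2) + (10, 6). λ = (6 - 2)/(10 - 0) ≡ 4/10 mod 11. 10⁻¹ ≡ 10 (mod 11) since 10·10 = 100 ≡ 1, so λ ≡ 7.
  x = λ² - 0 - 10 = 49 - 10 ≡ 6; y = λ·(0 - 6) - 2 ≡ 0. → (6, 0)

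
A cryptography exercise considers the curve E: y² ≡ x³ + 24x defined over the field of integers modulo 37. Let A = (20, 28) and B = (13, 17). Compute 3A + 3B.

(7, 20)

First 3A:
Repeated addition: build up to 3A.
2A: tangent at (20, 28): λ = (3·20² + 24)/(2·28) ≡ 3/19. 19⁻¹ ≡ 2 (mod 37) since 19·2 = 38 ≡ 1, so λ ≡ 3·2 ≡ 6.
  x = λ² - 20 - 20 = 36 - 40 ≡ 33; y = λ·(20 - 33) - 28 ≡ 5. → (33, 5)
3A: (33, 5) + (20, 28). λ = (28 - 5)/(20 - 33) ≡ 23/24 mod 37. 24⁻¹ ≡ 17 (mod 37) since 24·17 = 408 ≡ 1, so λ ≡ 21.
  x = λ² - 33 - 20 = 441 - 53 ≡ 18; y = λ·(33 - 18) - 5 ≡ 14. → (18, 14)
3A = (18, 14).
Next 3B:
Repeated addition: build up to 3B.
2B: tangent at (13, 17): λ = (3·13² + 24)/(2·17) ≡ 13/34. 34⁻¹ ≡ 12 (mod 37) since 34·12 = 408 ≡ 1, so λ ≡ 13·12 ≡ 8.
  x = λ² - 13 - 13 = 64 - 26 ≡ 1; y = λ·(13 - 1) - 17 ≡ 5. → (1, 5)
3B: (1, 5) + (13, 17). λ = (17 - 5)/(13 - 1) ≡ 12/12 mod 37. 12⁻¹ ≡ 34 (mod 37) since 12·34 = 408 ≡ 1, so λ ≡ 1.
  x = λ² - 1 - 13 = 1 - 14 ≡ 24; y = λ·(1 - 24) - 5 ≡ 9. → (24, 9)
3B = (24, 9).
Finally 3A + 3B:
(18, 14) + (24, 9). λ = (9 - 14)/(24 - 18) ≡ 32/6 mod 37. 6⁻¹ ≡ 31 (mod 37), so λ ≡ 30.
  x = λ² - 18 - 24 = 900 - 42 ≡ 7; y = λ·(18 - 7) - 14 ≡ 20. → (7, 20)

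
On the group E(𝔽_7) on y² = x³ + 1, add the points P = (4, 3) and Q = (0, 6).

(4, 4)

(4, 3) + (0, 6). λ = (6 - 3)/(0 - 4) ≡ 3/3 mod 7. 3⁻¹ ≡ 5 (mod 7) since 3·5 = 15 ≡ 1, so λ ≡ 1.
  x = λ² - 4 - 0 = 1 - 4 ≡ 4; y = λ·(4 - 4) - 3 ≡ 4. → (4, 4)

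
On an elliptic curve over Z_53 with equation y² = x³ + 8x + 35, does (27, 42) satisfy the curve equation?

no

y² = 42² ≡ 15; x³ + 8x + 35 = 19934 ≡ 6 (mod 53). 15 ≠ 6.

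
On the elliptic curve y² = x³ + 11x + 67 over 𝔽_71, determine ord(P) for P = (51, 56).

2P: tangent at (51, 56): λ = (3·51² + 11)/(2·56) ≡ 4/41. 41⁻¹ ≡ 26 (mod 71), so λ ≡ 4·26 ≡ 33.
  x = λ² - 51 - 51 = 1089 - 102 ≡ 64; y = λ·(51 - 64) - 56 ≡ 12. → (64, 12)
3P: (64, 12) + (51, 56). λ = (56 - 12)/(51 - 64) ≡ 44/58 mod 71. 58⁻¹ ≡ 60 (mod 71), so λ ≡ 13.
  x = λ² - 64 - 51 = 169 - 115 ≡ 54; y = λ·(64 - 54) - 12 ≡ 47. → (54, 47)
4P: (54, 47) + (51, 56). λ = (56 - 47)/(51 - 54) ≡ 9/68 mod 71. 68⁻¹ ≡ 47 (mod 71), so λ ≡ 68.
  x = λ² - 54 - 51 = 4624 - 105 ≡ 46; y = λ·(54 - 46) - 47 ≡ 0. → (46, 0)
5P: (46, 0) + (51, 56). λ = (56 - 0)/(51 - 46) ≡ 56/5 mod 71. 5⁻¹ ≡ 57 (mod 71) since 5·57 = 285 ≡ 1, so λ ≡ 68.
  x = λ² - 46 - 51 = 4624 - 97 ≡ 54; y = λ·(46 - 54) - 0 ≡ 24. → (54, 24)
6P: (54, 24) + (51, 56). λ = (56 - 24)/(51 - 54) ≡ 32/68 mod 71. 68⁻¹ ≡ 47 (mod 71) since 68·47 = 3196 ≡ 1, so λ ≡ 13.
  x = λ² - 54 - 51 = 169 - 105 ≡ 64; y = λ·(54 - 64) - 24 ≡ 59. → (64, 59)
7P: (64, 59) + (51, 56). λ = (56 - 59)/(51 - 64) ≡ 68/58 mod 71. 58⁻¹ ≡ 60 (mod 71), so λ ≡ 33.
  x = λ² - 64 - 51 = 1089 - 115 ≡ 51; y = λ·(64 - 51) - 59 ≡ 15. → (51, 15)
8P: (51, 15) + (51, 56): same x and y₁ ≡ -y₂, so the sum is O.
8P = O, so the order is 8.

8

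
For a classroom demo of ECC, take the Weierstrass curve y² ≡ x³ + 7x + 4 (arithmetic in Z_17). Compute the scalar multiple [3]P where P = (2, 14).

Repeated addition: build up to 3P.
2P: tangent at (2, 14): λ = (3·2² + 7)/(2·14) ≡ 2/11. 11⁻¹ ≡ 14 (mod 17), so λ ≡ 2·14 ≡ 11.
  x = λ² - 2 - 2 = 121 - 4 ≡ 15; y = λ·(2 - 15) - 14 ≡ 13. → (15, 13)
3P: (15, 13) + (2, 14). λ = (14 - 13)/(2 - 15) ≡ 1/4 mod 17. 4⁻¹ ≡ 13 (mod 17), so λ ≡ 13.
  x = λ² - 15 - 2 = 169 - 17 ≡ 16; y = λ·(15 - 16) - 13 ≡ 8. → (16, 8)

(16, 8)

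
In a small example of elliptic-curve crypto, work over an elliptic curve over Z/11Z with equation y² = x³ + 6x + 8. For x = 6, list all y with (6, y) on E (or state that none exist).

none

x³ + 6x + 8 = 260 ≡ 7 (mod 11).
7 is a non-residue mod 11; no y exists.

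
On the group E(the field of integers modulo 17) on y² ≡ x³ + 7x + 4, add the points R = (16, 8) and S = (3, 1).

(0, 15)

(16, 8) + (3, 1). λ = (1 - 8)/(3 - 16) ≡ 10/4 mod 17. 4⁻¹ ≡ 13 (mod 17), so λ ≡ 11.
  x = λ² - 16 - 3 = 121 - 19 ≡ 0; y = λ·(16 - 0) - 8 ≡ 15. → (0, 15)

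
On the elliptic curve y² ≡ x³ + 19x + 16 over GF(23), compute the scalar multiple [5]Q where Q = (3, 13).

Repeated addition: build up to 5Q.
2Q: tangent at (3, 13): λ = (3·3² + 19)/(2·13) ≡ 0/3. 3⁻¹ ≡ 8 (mod 23) since 3·8 = 24 ≡ 1, so λ ≡ 0·8 ≡ 0.
  x = λ² - 3 - 3 = 0 - 6 ≡ 17; y = λ·(3 - 17) - 13 ≡ 10. → (17, 10)
3Q: (17, 10) + (3, 13). λ = (13 - 10)/(3 - 17) ≡ 3/9 mod 23. 9⁻¹ ≡ 18 (mod 23) since 9·18 = 162 ≡ 1, so λ ≡ 8.
  x = λ² - 17 - 3 = 64 - 20 ≡ 21; y = λ·(17 - 21) - 10 ≡ 4. → (21, 4)
4Q: (21, 4) + (3, 13). λ = (13 - 4)/(3 - 21) ≡ 9/5 mod 23. 5⁻¹ ≡ 14 (mod 23), so λ ≡ 11.
  x = λ² - 21 - 3 = 121 - 24 ≡ 5; y = λ·(21 - 5) - 4 ≡ 11. → (5, 11)
5Q: (5, 11) + (3, 13). λ = (13 - 11)/(3 - 5) ≡ 2/21 mod 23. 21⁻¹ ≡ 11 (mod 23) since 21·11 = 231 ≡ 1, so λ ≡ 22.
  x = λ² - 5 - 3 = 484 - 8 ≡ 16; y = λ·(5 - 16) - 11 ≡ 0. → (16, 0)

(16, 0)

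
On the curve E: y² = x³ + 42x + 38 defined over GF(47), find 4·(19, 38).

Write G = (19, 38).
Double-and-add on 4 = (100)₂. Start with G = (19, 38) for the leading 1-bit.
double: tangent at (19, 38): λ = (3·19² + 42)/(2·38) ≡ 44/29. 29⁻¹ ≡ 13 (mod 47) since 29·13 = 377 ≡ 1, so λ ≡ 44·13 ≡ 8.
  x = λ² - 19 - 19 = 64 - 38 ≡ 26; y = λ·(19 - 26) - 38 ≡ 0. → (26, 0)
double: (26, 0) + (26, 0): same x and y₁ ≡ -y₂, so the sum is the point at infinity.

O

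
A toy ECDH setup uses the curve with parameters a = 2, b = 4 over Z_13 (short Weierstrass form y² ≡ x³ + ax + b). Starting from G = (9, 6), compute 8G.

(7, 7)

Double-and-add on 8 = (1000)₂. Start with G = (9, 6) for the leading 1-bit.
double: tangent at (9, 6): λ = (3·9² + 2)/(2·6) ≡ 11/12. 12⁻¹ ≡ 12 (mod 13), so λ ≡ 11·12 ≡ 2.
  x = λ² - 9 - 9 = 4 - 18 ≡ 12; y = λ·(9 - 12) - 6 ≡ 1. → (12, 1)
double: tangent at (12, 1): λ = (3·12² + 2)/(2·1) ≡ 5/2. 2⁻¹ ≡ 7 (mod 13) since 2·7 = 14 ≡ 1, so λ ≡ 5·7 ≡ 9.
  x = λ² - 12 - 12 = 81 - 24 ≡ 5; y = λ·(12 - 5) - 1 ≡ 10. → (5, 10)
double: tangent at (5, 10): λ = (3·5² + 2)/(2·10) ≡ 12/7. 7⁻¹ ≡ 2 (mod 13), so λ ≡ 12·2 ≡ 11.
  x = λ² - 5 - 5 = 121 - 10 ≡ 7; y = λ·(5 - 7) - 10 ≡ 7. → (7, 7)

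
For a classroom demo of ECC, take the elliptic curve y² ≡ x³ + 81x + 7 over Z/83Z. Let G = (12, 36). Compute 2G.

tangent at (12, 36): λ = (3·12² + 81)/(2·36) ≡ 15/72. 72⁻¹ ≡ 15 (mod 83), so λ ≡ 15·15 ≡ 59.
  x = λ² - 12 - 12 = 3481 - 24 ≡ 54; y = λ·(12 - 54) - 36 ≡ 59. → (54, 59)

(54, 59)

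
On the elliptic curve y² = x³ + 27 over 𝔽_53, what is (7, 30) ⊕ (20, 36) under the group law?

(19, 46)

(7, 30) + (20, 36). λ = (36 - 30)/(20 - 7) ≡ 6/13 mod 53. 13⁻¹ ≡ 49 (mod 53), so λ ≡ 29.
  x = λ² - 7 - 20 = 841 - 27 ≡ 19; y = λ·(7 - 19) - 30 ≡ 46. → (19, 46)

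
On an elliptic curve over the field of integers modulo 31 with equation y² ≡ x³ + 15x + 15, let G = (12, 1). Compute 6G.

Double-and-add on 6 = (110)₂. Start with G = (12, 1) for the leading 1-bit.
double: tangent at (12, 1): λ = (3·12² + 15)/(2·1) ≡ 13/2. 2⁻¹ ≡ 16 (mod 31) since 2·16 = 32 ≡ 1, so λ ≡ 13·16 ≡ 22.
  x = λ² - 12 - 12 = 484 - 24 ≡ 26; y = λ·(12 - 26) - 1 ≡ 1. → (26, 1)
add G: (26, 1) + (12, 1). λ = (1 - 1)/(12 - 26) ≡ 0/17 mod 31. 17⁻¹ ≡ 11 (mod 31), so λ ≡ 0.
  x = λ² - 26 - 12 = 0 - 38 ≡ 24; y = λ·(26 - 24) - 1 ≡ 30. → (24, 30)
double: tangent at (24, 30): λ = (3·24² + 15)/(2·30) ≡ 7/29. 29⁻¹ ≡ 15 (mod 31), so λ ≡ 7·15 ≡ 12.
  x = λ² - 24 - 24 = 144 - 48 ≡ 3; y = λ·(24 - 3) - 30 ≡ 5. → (3, 5)

(3, 5)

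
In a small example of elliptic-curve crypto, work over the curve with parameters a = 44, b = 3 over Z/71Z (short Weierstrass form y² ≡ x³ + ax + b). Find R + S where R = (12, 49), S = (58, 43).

(39, 7)

(12, 49) + (58, 43). λ = (43 - 49)/(58 - 12) ≡ 65/46 mod 71. 46⁻¹ ≡ 17 (mod 71), so λ ≡ 40.
  x = λ² - 12 - 58 = 1600 - 70 ≡ 39; y = λ·(12 - 39) - 49 ≡ 7. → (39, 7)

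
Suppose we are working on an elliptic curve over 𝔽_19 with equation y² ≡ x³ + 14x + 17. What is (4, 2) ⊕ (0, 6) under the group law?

(4, 2) + (0, 6). λ = (6 - 2)/(0 - 4) ≡ 4/15 mod 19. 15⁻¹ ≡ 14 (mod 19) since 15·14 = 210 ≡ 1, so λ ≡ 18.
  x = λ² - 4 - 0 = 324 - 4 ≡ 16; y = λ·(4 - 16) - 2 ≡ 10. → (16, 10)

(16, 10)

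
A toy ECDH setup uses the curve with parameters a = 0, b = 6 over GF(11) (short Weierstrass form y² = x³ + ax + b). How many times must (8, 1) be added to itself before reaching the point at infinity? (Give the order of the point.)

6

2P: tangent at (8, 1): λ = (3·8² + 0)/(2·1) ≡ 5/2. 2⁻¹ ≡ 6 (mod 11), so λ ≡ 5·6 ≡ 8.
  x = λ² - 8 - 8 = 64 - 16 ≡ 4; y = λ·(8 - 4) - 1 ≡ 9. → (4, 9)
3P: (4, 9) + (8, 1). λ = (1 - 9)/(8 - 4) ≡ 3/4 mod 11. 4⁻¹ ≡ 3 (mod 11) since 4·3 = 12 ≡ 1, so λ ≡ 9.
  x = λ² - 4 - 8 = 81 - 12 ≡ 3; y = λ·(4 - 3) - 9 ≡ 0. → (3, 0)
4P: (3, 0) + (8, 1). λ = (1 - 0)/(8 - 3) ≡ 1/5 mod 11. 5⁻¹ ≡ 9 (mod 11), so λ ≡ 9.
  x = λ² - 3 - 8 = 81 - 11 ≡ 4; y = λ·(3 - 4) - 0 ≡ 2. → (4, 2)
5P: (4, 2) + (8, 1). λ = (1 - 2)/(8 - 4) ≡ 10/4 mod 11. 4⁻¹ ≡ 3 (mod 11), so λ ≡ 8.
  x = λ² - 4 - 8 = 64 - 12 ≡ 8; y = λ·(4 - 8) - 2 ≡ 10. → (8, 10)
6P: (8, 10) + (8, 1): same x and y₁ ≡ -y₂, so the sum is the point at infinity.
6P = the point at infinity, so the order is 6.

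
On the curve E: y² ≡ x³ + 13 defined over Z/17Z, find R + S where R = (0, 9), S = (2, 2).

(6, 12)

(0, 9) + (2, 2). λ = (2 - 9)/(2 - 0) ≡ 10/2 mod 17. 2⁻¹ ≡ 9 (mod 17) since 2·9 = 18 ≡ 1, so λ ≡ 5.
  x = λ² - 0 - 2 = 25 - 2 ≡ 6; y = λ·(0 - 6) - 9 ≡ 12. → (6, 12)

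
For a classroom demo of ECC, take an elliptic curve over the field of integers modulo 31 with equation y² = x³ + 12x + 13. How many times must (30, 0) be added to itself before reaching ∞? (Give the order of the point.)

2P: (30, 0) + (30, 0): same x and y₁ ≡ -y₂, so the sum is ∞.
2P = ∞, so the order is 2.

2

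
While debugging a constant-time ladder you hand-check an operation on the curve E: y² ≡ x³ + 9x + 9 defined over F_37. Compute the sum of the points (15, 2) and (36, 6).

(30, 11)

(15, 2) + (36, 6). λ = (6 - 2)/(36 - 15) ≡ 4/21 mod 37. 21⁻¹ ≡ 30 (mod 37) since 21·30 = 630 ≡ 1, so λ ≡ 9.
  x = λ² - 15 - 36 = 81 - 51 ≡ 30; y = λ·(15 - 30) - 2 ≡ 11. → (30, 11)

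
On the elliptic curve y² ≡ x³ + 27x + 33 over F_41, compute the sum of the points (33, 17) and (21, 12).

(33, 17) + (21, 12). λ = (12 - 17)/(21 - 33) ≡ 36/29 mod 41. 29⁻¹ ≡ 17 (mod 41) since 29·17 = 493 ≡ 1, so λ ≡ 38.
  x = λ² - 33 - 21 = 1444 - 54 ≡ 37; y = λ·(33 - 37) - 17 ≡ 36. → (37, 36)

(37, 36)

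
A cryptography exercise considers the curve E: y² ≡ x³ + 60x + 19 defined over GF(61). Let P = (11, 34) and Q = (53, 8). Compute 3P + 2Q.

First 3P:
Repeated addition: build up to 3P.
2P: tangent at (11, 34): λ = (3·11² + 60)/(2·34) ≡ 57/7. 7⁻¹ ≡ 35 (mod 61), so λ ≡ 57·35 ≡ 43.
  x = λ² - 11 - 11 = 1849 - 22 ≡ 58; y = λ·(11 - 58) - 34 ≡ 19. → (58, 19)
3P: (58, 19) + (11, 34). λ = (34 - 19)/(11 - 58) ≡ 15/14 mod 61. 14⁻¹ ≡ 48 (mod 61) since 14·48 = 672 ≡ 1, so λ ≡ 49.
  x = λ² - 58 - 11 = 2401 - 69 ≡ 14; y = λ·(58 - 14) - 19 ≡ 2. → (14, 2)
3P = (14, 2).
Next 2Q:
Repeated addition: build up to 2Q.
2Q: tangent at (53, 8): λ = (3·53² + 60)/(2·8) ≡ 8/16. 16⁻¹ ≡ 42 (mod 61) since 16·42 = 672 ≡ 1, so λ ≡ 8·42 ≡ 31.
  x = λ² - 53 - 53 = 961 - 106 ≡ 1; y = λ·(53 - 1) - 8 ≡ 18. → (1, 18)
2Q = (1, 18).
Finally 3P + 2Q:
(14, 2) + (1, 18). λ = (18 - 2)/(1 - 14) ≡ 16/48 mod 61. 48⁻¹ ≡ 14 (mod 61), so λ ≡ 41.
  x = λ² - 14 - 1 = 1681 - 15 ≡ 19; y = λ·(14 - 19) - 2 ≡ 37. → (19, 37)

(19, 37)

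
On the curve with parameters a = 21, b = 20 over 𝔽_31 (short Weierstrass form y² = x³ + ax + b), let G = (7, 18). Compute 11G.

Repeated addition: build up to 11G.
2G: tangent at (7, 18): λ = (3·7² + 21)/(2·18) ≡ 13/5. 5⁻¹ ≡ 25 (mod 31), so λ ≡ 13·25 ≡ 15.
  x = λ² - 7 - 7 = 225 - 14 ≡ 25; y = λ·(7 - 25) - 18 ≡ 22. → (25, 22)
3G: (25, 22) + (7, 18). λ = (18 - 22)/(7 - 25) ≡ 27/13 mod 31. 13⁻¹ ≡ 12 (mod 31) since 13·12 = 156 ≡ 1, so λ ≡ 14.
  x = λ² - 25 - 7 = 196 - 32 ≡ 9; y = λ·(25 - 9) - 22 ≡ 16. → (9, 16)
4G: (9, 16) + (7, 18). λ = (18 - 16)/(7 - 9) ≡ 2/29 mod 31. 29⁻¹ ≡ 15 (mod 31) since 29·15 = 435 ≡ 1, so λ ≡ 30.
  x = λ² - 9 - 7 = 900 - 16 ≡ 16; y = λ·(9 - 16) - 16 ≡ 22. → (16, 22)
5G: (16, 22) + (7, 18). λ = (18 - 22)/(7 - 16) ≡ 27/22 mod 31. 22⁻¹ ≡ 24 (mod 31), so λ ≡ 28.
  x = λ² - 16 - 7 = 784 - 23 ≡ 17; y = λ·(16 - 17) - 22 ≡ 12. → (17, 12)
6G: (17, 12) + (7, 18). λ = (18 - 12)/(7 - 17) ≡ 6/21 mod 31. 21⁻¹ ≡ 3 (mod 31), so λ ≡ 18.
  x = λ² - 17 - 7 = 324 - 24 ≡ 21; y = λ·(17 - 21) - 12 ≡ 9. → (21, 9)
7G: (21, 9) + (7, 18). λ = (18 - 9)/(7 - 21) ≡ 9/17 mod 31. 17⁻¹ ≡ 11 (mod 31), so λ ≡ 6.
  x = λ² - 21 - 7 = 36 - 28 ≡ 8; y = λ·(21 - 8) - 9 ≡ 7. → (8, 7)
8G: (8, 7) + (7, 18). λ = (18 - 7)/(7 - 8) ≡ 11/30 mod 31. 30⁻¹ ≡ 30 (mod 31) since 30·30 = 900 ≡ 1, so λ ≡ 20.
  x = λ² - 8 - 7 = 400 - 15 ≡ 13; y = λ·(8 - 13) - 7 ≡ 17. → (13, 17)
9G: (13, 17) + (7, 18). λ = (18 - 17)/(7 - 13) ≡ 1/25 mod 31. 25⁻¹ ≡ 5 (mod 31) since 25·5 = 125 ≡ 1, so λ ≡ 5.
  x = λ² - 13 - 7 = 25 - 20 ≡ 5; y = λ·(13 - 5) - 17 ≡ 23. → (5, 23)
10G: (5, 23) + (7, 18). λ = (18 - 23)/(7 - 5) ≡ 26/2 mod 31. 2⁻¹ ≡ 16 (mod 31) since 2·16 = 32 ≡ 1, so λ ≡ 13.
  x = λ² - 5 - 7 = 169 - 12 ≡ 2; y = λ·(5 - 2) - 23 ≡ 16. → (2, 16)
11G: (2, 16) + (7, 18). λ = (18 - 16)/(7 - 2) ≡ 2/5 mod 31. 5⁻¹ ≡ 25 (mod 31) since 5·25 = 125 ≡ 1, so λ ≡ 19.
  x = λ² - 2 - 7 = 361 - 9 ≡ 11; y = λ·(2 - 11) - 16 ≡ 30. → (11, 30)

(11, 30)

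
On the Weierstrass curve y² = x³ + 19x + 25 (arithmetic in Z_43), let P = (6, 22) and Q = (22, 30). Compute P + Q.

(26, 11)

(6, 22) + (22, 30). λ = (30 - 22)/(22 - 6) ≡ 8/16 mod 43. 16⁻¹ ≡ 35 (mod 43) since 16·35 = 560 ≡ 1, so λ ≡ 22.
  x = λ² - 6 - 22 = 484 - 28 ≡ 26; y = λ·(6 - 26) - 22 ≡ 11. → (26, 11)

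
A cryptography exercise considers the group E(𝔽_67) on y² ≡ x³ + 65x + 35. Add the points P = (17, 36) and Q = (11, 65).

(17, 36) + (11, 65). λ = (65 - 36)/(11 - 17) ≡ 29/61 mod 67. 61⁻¹ ≡ 11 (mod 67) since 61·11 = 671 ≡ 1, so λ ≡ 51.
  x = λ² - 17 - 11 = 2601 - 28 ≡ 27; y = λ·(17 - 27) - 36 ≡ 57. → (27, 57)

(27, 57)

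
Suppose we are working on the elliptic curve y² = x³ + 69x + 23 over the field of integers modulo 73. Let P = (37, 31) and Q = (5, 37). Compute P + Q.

(37, 31) + (5, 37). λ = (37 - 31)/(5 - 37) ≡ 6/41 mod 73. 41⁻¹ ≡ 57 (mod 73) since 41·57 = 2337 ≡ 1, so λ ≡ 50.
  x = λ² - 37 - 5 = 2500 - 42 ≡ 49; y = λ·(37 - 49) - 31 ≡ 26. → (49, 26)

(49, 26)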